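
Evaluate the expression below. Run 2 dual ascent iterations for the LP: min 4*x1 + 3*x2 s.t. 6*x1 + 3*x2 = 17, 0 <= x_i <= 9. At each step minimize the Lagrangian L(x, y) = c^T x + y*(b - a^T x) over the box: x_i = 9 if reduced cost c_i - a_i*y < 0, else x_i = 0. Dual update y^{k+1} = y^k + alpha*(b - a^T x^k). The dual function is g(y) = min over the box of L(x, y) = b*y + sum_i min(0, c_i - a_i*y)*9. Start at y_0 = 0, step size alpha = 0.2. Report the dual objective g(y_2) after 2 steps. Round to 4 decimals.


Dual ascent for LP: min 4*x1 + 3*x2, 6*x1 + 3*x2 = 17, 0 <= x_i <= 9
Step 1: y^k = 0.0, reduced costs: (4.0, 3.0)
  x^k = (0.0, 0.0), subgradient = b - a^T x = 17.0
  y^{k+1} = 0.0 + 0.2*17.0 = 3.4
Step 2: y^k = 3.4, reduced costs: (-16.4, -7.2)
  x^k = (9.0, 9.0), subgradient = b - a^T x = -64.0
  y^{k+1} = 3.4 + 0.2*-64.0 = -9.4
Dual objective at y_2 = -9.4: reduced costs (60.4, 31.2), box minimizer x = (0.0, 0.0)
g(y_2) = b*y + (c1 - a1*y)*x1 + (c2 - a2*y)*x2 = 17*(-9.4) + 60.4*0.0 + 31.2*0.0 = -159.8 + 0.0 + 0.0 = -159.8


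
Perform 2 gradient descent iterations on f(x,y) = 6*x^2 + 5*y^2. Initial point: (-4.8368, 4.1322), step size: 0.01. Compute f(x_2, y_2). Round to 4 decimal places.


Gradient descent on f(x,y) = 6*x^2 + 5*y^2.
Starting point: (-4.8368, 4.1322), alpha = 0.01
Step 1: grad_x = 2*6*-4.8368 = -58.0416, grad_y = 2*5*4.1322 = 41.322
  x_1 = -4.8368 - 0.01*-58.0416 = -4.2564
  y_1 = 4.1322 - 0.01*41.322 = 3.719
Step 2: grad_x = 2*6*-4.2564 = -51.0766, grad_y = 2*5*3.719 = 37.1898
  x_2 = -4.2564 - 0.01*-51.0766 = -3.7456
  y_2 = 3.719 - 0.01*37.1898 = 3.3471
f(-3.7456, 3.3471) = 6*(-3.7456)^2 + 5*3.3471^2 = 140.1927


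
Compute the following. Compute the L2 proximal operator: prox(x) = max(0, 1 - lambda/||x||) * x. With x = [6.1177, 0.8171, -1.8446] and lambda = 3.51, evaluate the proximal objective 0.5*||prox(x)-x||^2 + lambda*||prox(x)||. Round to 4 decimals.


Step 1: Compute ||x||.
||x|| = 6.4418
Step 2: Compute scaling factor.
scale = max(0, 1 - 3.51/6.4418) = 0.4551
Step 3: prox(x) = [2.7843, 0.3719, -0.8395]
||prox(x)|| = 2.9318
Step 4: Proximal objective.
0.5*||prox-x||^2 = 6.1601
lambda*||prox|| = 10.2906
Total = 16.4506


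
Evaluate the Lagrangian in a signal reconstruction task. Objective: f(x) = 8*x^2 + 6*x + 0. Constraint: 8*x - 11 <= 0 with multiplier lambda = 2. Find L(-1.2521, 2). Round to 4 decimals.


Step 1: Evaluate f(x).
f(-1.2521) = 8*(-1.2521)^2 + 6*(-1.2521) + 0 = 5.0294
Step 2: Evaluate g(x).
g(-1.2521) = 8*-1.2521 - 11 = -21.0168
Step 3: Compute Lagrangian.
L = 5.0294 + 2*-21.0168 = -37.0042


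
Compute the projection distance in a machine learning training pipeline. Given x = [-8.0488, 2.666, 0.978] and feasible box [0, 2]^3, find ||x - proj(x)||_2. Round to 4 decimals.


Project each component onto [0, 2].
clip(-8.0488) = 0.0, clip(2.666) = 2.0, clip(0.978) = 0.978
Projection = [0.0, 2.0, 0.978]
Squared diffs: [64.7832, 0.4436, 0.0]
Distance = sqrt(65.2268) = 8.0763


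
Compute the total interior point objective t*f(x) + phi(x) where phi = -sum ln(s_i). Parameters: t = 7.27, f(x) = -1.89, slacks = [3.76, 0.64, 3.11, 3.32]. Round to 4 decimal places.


Step 1: Compute log-barrier.
ln values: [1.3244, -0.4463, 1.1346, 1.2]
phi = -(1.3244 - 0.4463 + 1.1346 + 1.2) = -3.2127
Step 2: Compute augmented objective.
t*f(x) = 7.27*-1.89 = -13.7403
Total = -13.7403 - 3.2127 = -16.953


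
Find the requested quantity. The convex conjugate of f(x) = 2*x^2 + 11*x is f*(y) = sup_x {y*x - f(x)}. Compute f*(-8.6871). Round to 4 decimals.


f*(y) = sup_x {y*x - a*x^2 - b*x} = sup_x {(y-b)*x - a*x^2}
FOC: (y - b) - 2a*x = 0 => x* = (y - b)/(2a)
x* = (-8.6871 - 11)/(2*2) = -4.9218
f*(-8.6871) = (y-b)^2/(4a) = (-8.6871 - 11)^2/(4*2)
= 387.5819/8 = 48.4477


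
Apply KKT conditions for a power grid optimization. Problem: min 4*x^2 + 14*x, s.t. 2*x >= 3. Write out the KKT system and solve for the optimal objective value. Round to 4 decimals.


Step 1: Try lambda = 0 (constraint inactive).
x_unc = -14/(2*4) = -1.75
Check: 2*-1.75 = -3.5 < 3 -- violated!
Step 2: Constraint must be active: 2*x = 3
x* = 3/2 = 1.5
lambda = (2*4*1.5 + 14)/2 = 13.0
Step 3: Compute optimal value.
f(x*) = 4*1.5^2 + 14*1.5 = 30.0


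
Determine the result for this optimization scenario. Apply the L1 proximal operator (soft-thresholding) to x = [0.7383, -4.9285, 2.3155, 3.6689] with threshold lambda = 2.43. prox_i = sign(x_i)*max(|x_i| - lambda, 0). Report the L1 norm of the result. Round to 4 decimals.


Soft-thresholding with lambda = 2.43:
prox(0.7383) = sign(0.7383)*max(|0.7383| - 2.43, 0) = 0.0
prox(-4.9285) = sign(-4.9285)*max(|-4.9285| - 2.43, 0) = -2.4985
prox(2.3155) = sign(2.3155)*max(|2.3155| - 2.43, 0) = 0.0
prox(3.6689) = sign(3.6689)*max(|3.6689| - 2.43, 0) = 1.2389
prox(x) = [0.0, -2.4985, 0.0, 1.2389]
||prox(x)||_1 = 0.0 + 2.4985 + 0.0 + 1.2389 = 3.7374


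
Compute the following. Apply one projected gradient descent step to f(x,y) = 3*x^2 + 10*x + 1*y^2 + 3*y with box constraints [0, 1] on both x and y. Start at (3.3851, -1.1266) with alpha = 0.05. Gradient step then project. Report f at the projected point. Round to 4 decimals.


Step 1: Compute gradient at (3.3851, -1.1266).
grad_x = 2*3*3.3851 + 10 = 30.3106
grad_y = 2*1*-1.1266 + 3 = 0.7468
Step 2: Gradient step.
x_raw = 3.3851 - 0.05*30.3106 = 1.8696
y_raw = -1.1266 - 0.05*0.7468 = -1.1639
Step 3: Project onto [0, 1].
x_proj = clip(1.8696) = 1.0
y_proj = clip(-1.1639) = 0.0
Step 4: Evaluate f.
f(1.0, 0.0) = 13.0


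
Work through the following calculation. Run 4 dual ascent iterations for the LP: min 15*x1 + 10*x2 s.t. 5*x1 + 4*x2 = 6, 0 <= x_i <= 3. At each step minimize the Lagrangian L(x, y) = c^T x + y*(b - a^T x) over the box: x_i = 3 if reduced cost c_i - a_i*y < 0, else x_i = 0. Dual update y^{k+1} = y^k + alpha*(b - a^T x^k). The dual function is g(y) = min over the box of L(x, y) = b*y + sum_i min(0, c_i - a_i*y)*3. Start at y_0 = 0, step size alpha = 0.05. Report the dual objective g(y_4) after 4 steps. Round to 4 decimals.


Dual ascent for LP: min 15*x1 + 10*x2, 5*x1 + 4*x2 = 6, 0 <= x_i <= 3
Step 1: y^k = 0.0, reduced costs: (15.0, 10.0)
  x^k = (0.0, 0.0), subgradient = b - a^T x = 6.0
  y^{k+1} = 0.0 + 0.05*6.0 = 0.3
Step 2: y^k = 0.3, reduced costs: (13.5, 8.8)
  x^k = (0.0, 0.0), subgradient = b - a^T x = 6.0
  y^{k+1} = 0.3 + 0.05*6.0 = 0.6
Step 3: y^k = 0.6, reduced costs: (12.0, 7.6)
  x^k = (0.0, 0.0), subgradient = b - a^T x = 6.0
  y^{k+1} = 0.6 + 0.05*6.0 = 0.9
Step 4: y^k = 0.9, reduced costs: (10.5, 6.4)
  x^k = (0.0, 0.0), subgradient = b - a^T x = 6.0
  y^{k+1} = 0.9 + 0.05*6.0 = 1.2
Dual objective at y_4 = 1.2: reduced costs (9.0, 5.2), box minimizer x = (0.0, 0.0)
g(y_4) = b*y + (c1 - a1*y)*x1 + (c2 - a2*y)*x2 = 6*1.2 + 9.0*0.0 + 5.2*0.0 = 7.2 + 0.0 + 0.0 = 7.2


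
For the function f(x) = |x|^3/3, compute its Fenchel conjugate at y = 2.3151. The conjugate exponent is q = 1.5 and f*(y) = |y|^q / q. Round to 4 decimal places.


The conjugate exponent q satisfies 1/p + 1/q = 1.
p = 3, so q = 3/(3 - 1) = 1.5
|y|^q = 2.3151^1.5 = 3.5225
f*(2.3151) = 3.5225 / 1.5 = 2.3484


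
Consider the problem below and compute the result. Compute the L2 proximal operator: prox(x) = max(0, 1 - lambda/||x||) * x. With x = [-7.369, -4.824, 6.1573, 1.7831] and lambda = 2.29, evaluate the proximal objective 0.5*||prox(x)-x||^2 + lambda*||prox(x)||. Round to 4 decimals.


Step 1: Compute ||x||.
||x|| = 10.8933
Step 2: Compute scaling factor.
scale = max(0, 1 - 2.29/10.8933) = 0.7898
Step 3: prox(x) = [-5.8199, -3.8099, 4.8629, 1.4083]
||prox(x)|| = 8.6033
Step 4: Proximal objective.
0.5*||prox-x||^2 = 2.6221
lambda*||prox|| = 19.7016
Total = 22.3237


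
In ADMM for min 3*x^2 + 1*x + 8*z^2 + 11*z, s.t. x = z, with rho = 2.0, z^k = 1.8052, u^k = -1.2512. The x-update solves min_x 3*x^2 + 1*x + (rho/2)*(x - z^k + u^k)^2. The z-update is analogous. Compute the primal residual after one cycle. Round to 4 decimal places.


ADMM iteration with rho = 2.0, z^k = 1.8052, u^k = -1.2512
Step 1: x-update.
Minimize 3*x^2 + 1*x + (2.0/2)*(x - 1.8052 - 1.2512)^2
FOC: (2*3 + 2.0)*x = -1 + 2.0*(1.8052 + 1.2512)
x^{k+1} = 0.6391
Step 2: z-update.
Minimize 8*z^2 + 11*z + (2.0/2)*(0.6391 - z - 1.2512)^2
FOC: (2*8 + 2.0)*z = -11 + 2.0*(0.6391 - 1.2512)
z^{k+1} = -0.6791
Step 3: u-update.
u^{k+1} = -1.2512 + 0.6391 + 0.6791 = 0.067
Step 4: Primal residual = |0.6391 + 0.6791| = 1.3182


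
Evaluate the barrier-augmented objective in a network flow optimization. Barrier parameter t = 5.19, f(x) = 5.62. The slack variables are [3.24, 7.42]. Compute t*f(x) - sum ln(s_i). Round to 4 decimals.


Step 1: Compute log-barrier.
ln values: [1.1756, 2.0042]
phi = -(1.1756 + 2.0042) = -3.1798
Step 2: Compute augmented objective.
t*f(x) = 5.19*5.62 = 29.1678
Total = 29.1678 - 3.1798 = 25.988


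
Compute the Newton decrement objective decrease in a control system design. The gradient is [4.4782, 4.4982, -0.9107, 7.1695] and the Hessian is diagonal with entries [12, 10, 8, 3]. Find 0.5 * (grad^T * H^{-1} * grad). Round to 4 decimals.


Step 1: H is diagonal, so H^(-1) * g = [0.3732, 0.4498, -0.1138, 2.3898].
Step 2: g^T H^(-1) g = sum_i g_i^2 / H_ii
  = (4.4782)^2/12 + (4.4982)^2/10 + (-0.9107)^2/8 + (7.1695)^2/3
  = 1.6712 + 2.0234 + 0.1037 + 17.1339 = 20.9322
Step 3: Objective decrease = 0.5 * g^T H^(-1) g = 10.4661


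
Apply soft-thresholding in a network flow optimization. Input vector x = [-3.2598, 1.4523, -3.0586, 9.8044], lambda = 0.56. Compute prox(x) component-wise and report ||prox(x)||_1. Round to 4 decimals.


Soft-thresholding with lambda = 0.56:
prox(-3.2598) = sign(-3.2598)*max(|-3.2598| - 0.56, 0) = -2.6998
prox(1.4523) = sign(1.4523)*max(|1.4523| - 0.56, 0) = 0.8923
prox(-3.0586) = sign(-3.0586)*max(|-3.0586| - 0.56, 0) = -2.4986
prox(9.8044) = sign(9.8044)*max(|9.8044| - 0.56, 0) = 9.2444
prox(x) = [-2.6998, 0.8923, -2.4986, 9.2444]
||prox(x)||_1 = 2.6998 + 0.8923 + 2.4986 + 9.2444 = 15.3351


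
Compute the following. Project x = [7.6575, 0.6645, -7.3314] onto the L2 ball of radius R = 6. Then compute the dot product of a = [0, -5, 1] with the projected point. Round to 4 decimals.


Step 1: Compute ||x|| (intermediates to 6 decimals).
||x|| = sqrt(7.6575^2 + 0.6645^2 + (-7.3314)^2) = 10.622066
Step 2: Project.
Since ||x|| > R, scale = R/||x|| = 6/10.622066 = 0.564862, proj(x) = scale * x
proj(x) = [4.325431, 0.375351, -4.141229]
Step 3: Dot product.
a^T * proj(x) = 0*4.325431 - 5*0.375351 + 1*(-4.141229) = -6.018


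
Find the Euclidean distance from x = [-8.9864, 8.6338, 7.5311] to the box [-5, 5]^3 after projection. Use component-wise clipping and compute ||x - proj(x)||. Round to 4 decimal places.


Project each component onto [-5, 5].
clip(-8.9864) = -5.0, clip(8.6338) = 5.0, clip(7.5311) = 5.0
Projection = [-5.0, 5.0, 5.0]
Squared diffs: [15.8914, 13.2045, 6.4065]
Distance = sqrt(35.5024) = 5.9584


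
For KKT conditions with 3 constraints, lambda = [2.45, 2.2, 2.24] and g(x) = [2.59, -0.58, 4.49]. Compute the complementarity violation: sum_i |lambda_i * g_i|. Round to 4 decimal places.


KKT complementary slackness check:
lambda_1 * g_1 = 2.45 * 2.59 = 6.3455
lambda_2 * g_2 = 2.2 * -0.58 = -1.276
lambda_3 * g_3 = 2.24 * 4.49 = 10.0576
Total violation = 6.3455 + 1.276 + 10.0576 = 17.6791


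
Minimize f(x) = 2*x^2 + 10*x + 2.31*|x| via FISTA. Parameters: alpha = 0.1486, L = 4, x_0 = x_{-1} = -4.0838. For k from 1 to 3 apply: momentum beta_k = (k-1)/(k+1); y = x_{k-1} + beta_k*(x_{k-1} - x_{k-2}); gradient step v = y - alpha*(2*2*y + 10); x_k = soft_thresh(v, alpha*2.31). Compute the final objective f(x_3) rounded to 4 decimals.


FISTA on f(x) = 2*x^2 + 10*x + 2.31*|x|
L = 4, alpha = 0.1486
Iteration 1: beta = 0.0, y = -4.0838 + 0.0*(-4.0838 + 4.0838) = -4.0838
  grad(y) = -6.3352, v = y - alpha*grad = -3.1424
  prox(v) = soft_thresh(-3.1424, 0.3433) = -2.7991
Iteration 2: beta = 0.3333, y = -2.7991 + 0.3333*(-2.7991 + 4.0838) = -2.3709
  grad(y) = 0.5164, v = y - alpha*grad = -2.4476
  prox(v) = soft_thresh(-2.4476, 0.3433) = -2.1044
Iteration 3: beta = 0.5, y = -2.1044 + 0.5*(-2.1044 + 2.7991) = -1.757
  grad(y) = 2.972, v = y - alpha*grad = -2.1986
  prox(v) = soft_thresh(-2.1986, 0.3433) = -1.8554
f(x_3) = 2*(-1.8554)^2 + 10*(-1.8554) + 2.31*|-1.8554| = -7.383


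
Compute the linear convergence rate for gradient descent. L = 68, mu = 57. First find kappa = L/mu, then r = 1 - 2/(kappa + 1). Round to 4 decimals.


Step 1: Compute the condition number.
kappa = L/mu = 68/57 = 1.193
Step 2: Compute the convergence rate.
r = 1 - 2/(kappa + 1) = 1 - 2*mu/(L + mu) = (L - mu)/(L + mu) = 11/125 = 0.088


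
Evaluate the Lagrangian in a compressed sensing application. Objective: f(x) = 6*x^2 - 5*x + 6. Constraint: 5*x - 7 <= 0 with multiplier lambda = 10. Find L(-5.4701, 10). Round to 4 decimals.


Step 1: Evaluate f(x).
f(-5.4701) = 6*(-5.4701)^2 - 5*(-5.4701) + 6 = 212.8825
Step 2: Evaluate g(x).
g(-5.4701) = 5*-5.4701 - 7 = -34.3505
Step 3: Compute Lagrangian.
L = 212.8825 + 10*-34.3505 = -130.6225


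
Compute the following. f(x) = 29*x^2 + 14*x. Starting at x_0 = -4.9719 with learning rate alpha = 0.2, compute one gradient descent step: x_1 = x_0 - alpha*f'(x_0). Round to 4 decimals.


We compute the gradient at x_0 and apply the update.
f'(x) = 58*x + 14
f'(-4.9719) = 58*-4.9719 + 14 = -274.3702
x_1 = -4.9719 - 0.2*-274.3702 = 49.9021


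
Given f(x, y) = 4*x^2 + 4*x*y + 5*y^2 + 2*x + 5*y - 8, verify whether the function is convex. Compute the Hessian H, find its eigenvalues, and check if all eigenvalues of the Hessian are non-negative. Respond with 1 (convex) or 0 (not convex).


The Hessian of f(x,y) = 4*x^2 + 4*x*y + 5*y^2 + 2*x + 5*y - 8 is:
H = [[8, 4], [4, 10]]
Trace = 8 + 10 = 18
Determinant = 8*10 - (4)^2 = 64
Discriminant = (18)^2 - 4*64 = 68.0
Eigenvalues: lambda_1 = 4.8769, lambda_2 = 13.1231
The function is convex.

1


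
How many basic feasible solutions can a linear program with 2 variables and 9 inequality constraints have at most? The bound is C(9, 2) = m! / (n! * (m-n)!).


Each vertex corresponds to some choice of n active constraints out of m, so the number of vertices is at most C(m, n) = m! / (n!(m-n)!).
m = 9, n = 2
Numerator: 9 * 8
Denominator: 2! = 2
C(9, 2) = 36


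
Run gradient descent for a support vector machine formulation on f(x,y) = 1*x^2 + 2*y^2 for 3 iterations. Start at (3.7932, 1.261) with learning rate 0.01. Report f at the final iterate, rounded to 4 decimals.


Gradient descent on f(x,y) = 1*x^2 + 2*y^2.
Starting point: (3.7932, 1.261), alpha = 0.01
Step 1: grad_x = 2*1*3.7932 = 7.5864, grad_y = 2*2*1.261 = 5.044
  x_1 = 3.7932 - 0.01*7.5864 = 3.7173
  y_1 = 1.261 - 0.01*5.044 = 1.2106
Step 2: grad_x = 2*1*3.7173 = 7.4347, grad_y = 2*2*1.2106 = 4.8422
  x_2 = 3.7173 - 0.01*7.4347 = 3.643
  y_2 = 1.2106 - 0.01*4.8422 = 1.1621
Step 3: grad_x = 2*1*3.643 = 7.286, grad_y = 2*2*1.1621 = 4.6486
  x_3 = 3.643 - 0.01*7.286 = 3.5701
  y_3 = 1.1621 - 0.01*4.6486 = 1.1157
f(3.5701, 1.1157) = 1*3.5701^2 + 2*1.1157^2 = 15.2352


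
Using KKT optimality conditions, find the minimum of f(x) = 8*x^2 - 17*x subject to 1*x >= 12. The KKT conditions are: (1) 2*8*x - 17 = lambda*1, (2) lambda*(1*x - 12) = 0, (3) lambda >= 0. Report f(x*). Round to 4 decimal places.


Step 1: Try lambda = 0 (constraint inactive).
x_unc = 17/(2*8) = 1.0625
Check: 1*1.0625 = 1.0625 < 12 -- violated!
Step 2: Constraint must be active: 1*x = 12
x* = 12/1 = 12.0
lambda = (2*8*12.0 - 17)/1 = 175.0
Step 3: Compute optimal value.
f(x*) = 8*12.0^2 - 17*12.0 = 948.0


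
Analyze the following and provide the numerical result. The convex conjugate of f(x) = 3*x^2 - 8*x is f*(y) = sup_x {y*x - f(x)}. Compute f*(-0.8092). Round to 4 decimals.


f*(y) = sup_x {y*x - a*x^2 - b*x} = sup_x {(y-b)*x - a*x^2}
FOC: (y - b) - 2a*x = 0 => x* = (y - b)/(2a)
x* = (-0.8092 + 8)/(2*3) = 1.1985
f*(-0.8092) = (y-b)^2/(4a) = (-0.8092 + 8)^2/(4*3)
= 51.7076/12 = 4.309


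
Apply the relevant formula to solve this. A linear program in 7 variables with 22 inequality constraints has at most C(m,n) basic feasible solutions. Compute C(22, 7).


Each vertex corresponds to some choice of n active constraints out of m, so the number of vertices is at most C(m, n) = m! / (n!(m-n)!).
m = 22, n = 7
Numerator: 22 * 21 * 20 * 19 * 18 * 17 * 16
Denominator: 7! = 5040
C(22, 7) = 170544


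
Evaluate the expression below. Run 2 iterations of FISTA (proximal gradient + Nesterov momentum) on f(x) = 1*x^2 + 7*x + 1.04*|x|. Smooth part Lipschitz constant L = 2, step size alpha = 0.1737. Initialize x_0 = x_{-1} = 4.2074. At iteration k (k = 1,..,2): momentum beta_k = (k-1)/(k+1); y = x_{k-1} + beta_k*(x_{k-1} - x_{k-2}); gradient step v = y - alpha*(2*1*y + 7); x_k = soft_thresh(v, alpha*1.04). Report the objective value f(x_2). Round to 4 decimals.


FISTA on f(x) = 1*x^2 + 7*x + 1.04*|x|
L = 2, alpha = 0.1737
Iteration 1: beta = 0.0, y = 4.2074 + 0.0*(4.2074 - 4.2074) = 4.2074
  grad(y) = 15.4148, v = y - alpha*grad = 1.5298
  prox(v) = soft_thresh(1.5298, 0.1806) = 1.3492
Iteration 2: beta = 0.3333, y = 1.3492 + 0.3333*(1.3492 - 4.2074) = 0.3965
  grad(y) = 7.7929, v = y - alpha*grad = -0.9572
  prox(v) = soft_thresh(-0.9572, 0.1806) = -0.7765
f(x_2) = 1*(-0.7765)^2 + 7*(-0.7765) + 1.04*|-0.7765| = -4.0251


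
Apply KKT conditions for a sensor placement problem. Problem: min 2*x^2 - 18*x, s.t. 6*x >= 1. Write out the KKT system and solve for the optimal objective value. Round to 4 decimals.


Step 1: Try lambda = 0 (constraint inactive).
Stationarity: 2*2*x - 18 = 0
x* = 18/(2*2) = 4.5
Check constraint: 6*4.5 = 27.0 >= 1 -- satisfied.
Step 2: Compute optimal value.
f(x*) = 2*4.5^2 - 18*4.5 = -40.5


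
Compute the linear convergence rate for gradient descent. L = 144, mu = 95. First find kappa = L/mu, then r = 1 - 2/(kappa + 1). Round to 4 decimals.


Step 1: Compute the condition number.
kappa = L/mu = 144/95 = 1.5158
Step 2: Compute the convergence rate.
r = 1 - 2/(kappa + 1) = 1 - 2*mu/(L + mu) = (L - mu)/(L + mu) = 49/239 = 0.205


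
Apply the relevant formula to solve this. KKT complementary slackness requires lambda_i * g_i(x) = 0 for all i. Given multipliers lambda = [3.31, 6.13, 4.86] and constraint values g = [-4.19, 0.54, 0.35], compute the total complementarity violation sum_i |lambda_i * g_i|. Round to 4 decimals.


KKT complementary slackness check:
lambda_1 * g_1 = 3.31 * -4.19 = -13.8689
lambda_2 * g_2 = 6.13 * 0.54 = 3.3102
lambda_3 * g_3 = 4.86 * 0.35 = 1.701
Total violation = 13.8689 + 3.3102 + 1.701 = 18.8801


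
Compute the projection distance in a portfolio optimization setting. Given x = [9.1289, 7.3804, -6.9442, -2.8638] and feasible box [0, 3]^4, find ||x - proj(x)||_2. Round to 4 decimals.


Project each component onto [0, 3].
clip(9.1289) = 3.0, clip(7.3804) = 3.0, clip(-6.9442) = 0.0, clip(-2.8638) = 0.0
Projection = [3.0, 3.0, 0.0, 0.0]
Squared diffs: [37.5634, 19.1879, 48.2219, 8.2014]
Distance = sqrt(113.1746) = 10.6384


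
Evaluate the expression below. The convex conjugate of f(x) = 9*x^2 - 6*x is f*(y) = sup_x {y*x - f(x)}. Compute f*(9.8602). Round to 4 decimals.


f*(y) = sup_x {y*x - a*x^2 - b*x} = sup_x {(y-b)*x - a*x^2}
FOC: (y - b) - 2a*x = 0 => x* = (y - b)/(2a)
x* = (9.8602 + 6)/(2*9) = 0.8811
f*(9.8602) = (y-b)^2/(4a) = (9.8602 + 6)^2/(4*9)
= 251.5459/36 = 6.9874


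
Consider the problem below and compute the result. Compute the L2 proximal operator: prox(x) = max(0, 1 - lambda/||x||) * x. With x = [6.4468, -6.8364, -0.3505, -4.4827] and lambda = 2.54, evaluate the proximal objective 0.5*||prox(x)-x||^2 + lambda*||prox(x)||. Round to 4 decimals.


Step 1: Compute ||x||.
||x|| = 10.4171
Step 2: Compute scaling factor.
scale = max(0, 1 - 2.54/10.4171) = 0.7562
Step 3: prox(x) = [4.8749, -5.1695, -0.265, -3.3897]
||prox(x)|| = 7.8771
Step 4: Proximal objective.
0.5*||prox-x||^2 = 3.2258
lambda*||prox|| = 20.0078
Total = 23.2335


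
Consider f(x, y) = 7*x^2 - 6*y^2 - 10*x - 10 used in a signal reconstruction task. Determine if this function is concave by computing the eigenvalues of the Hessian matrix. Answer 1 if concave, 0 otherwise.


The Hessian of f(x,y) = 7*x^2 - 6*y^2 - 10*x - 10 is:
H = [[14, 0], [0, -12]]
Trace = 14 - 12 = 2
Determinant = 14*-12 - (0)^2 = -168
Discriminant = (2)^2 - 4*-168 = 676.0
Eigenvalues: lambda_1 = -12.0, lambda_2 = 14.0
The function is not concave.

0


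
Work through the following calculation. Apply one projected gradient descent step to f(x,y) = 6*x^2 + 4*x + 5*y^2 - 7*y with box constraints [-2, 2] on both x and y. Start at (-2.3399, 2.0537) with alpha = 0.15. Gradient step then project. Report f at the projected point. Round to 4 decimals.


Step 1: Compute gradient at (-2.3399, 2.0537).
grad_x = 2*6*-2.3399 + 4 = -24.0788
grad_y = 2*5*2.0537 - 7 = 13.537
Step 2: Gradient step.
x_raw = -2.3399 - 0.15*-24.0788 = 1.2719
y_raw = 2.0537 - 0.15*13.537 = 0.0232
Step 3: Project onto [-2, 2].
x_proj = clip(1.2719) = 1.2719
y_proj = clip(0.0232) = 0.0232
Step 4: Evaluate f.
f(1.2719, 0.0232) = 14.635


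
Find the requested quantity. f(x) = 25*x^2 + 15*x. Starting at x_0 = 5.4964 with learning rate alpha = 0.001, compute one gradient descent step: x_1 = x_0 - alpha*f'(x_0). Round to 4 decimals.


We compute the gradient at x_0 and apply the update.
f'(x) = 50*x + 15
f'(5.4964) = 50*5.4964 + 15 = 289.82
x_1 = 5.4964 - 0.001*289.82 = 5.2066


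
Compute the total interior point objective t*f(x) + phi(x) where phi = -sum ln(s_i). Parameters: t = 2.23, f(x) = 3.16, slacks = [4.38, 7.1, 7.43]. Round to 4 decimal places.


Step 1: Compute log-barrier.
ln values: [1.477, 1.9601, 2.0055]
phi = -(1.477 + 1.9601 + 2.0055) = -5.4427
Step 2: Compute augmented objective.
t*f(x) = 2.23*3.16 = 7.0468
Total = 7.0468 - 5.4427 = 1.6041


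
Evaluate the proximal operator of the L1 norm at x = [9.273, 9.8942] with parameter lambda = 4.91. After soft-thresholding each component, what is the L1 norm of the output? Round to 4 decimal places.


Soft-thresholding with lambda = 4.91:
prox(9.273) = sign(9.273)*max(|9.273| - 4.91, 0) = 4.363
prox(9.8942) = sign(9.8942)*max(|9.8942| - 4.91, 0) = 4.9842
prox(x) = [4.363, 4.9842]
||prox(x)||_1 = 4.363 + 4.9842 = 9.3472


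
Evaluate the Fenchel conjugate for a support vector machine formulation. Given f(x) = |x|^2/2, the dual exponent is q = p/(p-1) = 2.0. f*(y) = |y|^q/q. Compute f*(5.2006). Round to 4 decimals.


The conjugate exponent q satisfies 1/p + 1/q = 1.
p = 2, so q = 2/(2 - 1) = 2.0
|y|^q = 5.2006^2.0 = 27.0462
f*(5.2006) = 27.0462 / 2.0 = 13.5231


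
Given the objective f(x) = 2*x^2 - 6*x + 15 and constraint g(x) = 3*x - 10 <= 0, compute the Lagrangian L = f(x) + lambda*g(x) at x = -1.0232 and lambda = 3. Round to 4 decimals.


Step 1: Evaluate f(x).
f(-1.0232) = 2*(-1.0232)^2 - 6*(-1.0232) + 15 = 23.2331
Step 2: Evaluate g(x).
g(-1.0232) = 3*-1.0232 - 10 = -13.0696
Step 3: Compute Lagrangian.
L = 23.2331 + 3*-13.0696 = -15.9757


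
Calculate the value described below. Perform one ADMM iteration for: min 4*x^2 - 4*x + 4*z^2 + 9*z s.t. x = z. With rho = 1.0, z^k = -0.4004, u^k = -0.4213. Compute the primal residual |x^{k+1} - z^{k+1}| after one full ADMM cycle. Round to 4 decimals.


ADMM iteration with rho = 1.0, z^k = -0.4004, u^k = -0.4213
Step 1: x-update.
Minimize 4*x^2 - 4*x + (1.0/2)*(x + 0.4004 - 0.4213)^2
FOC: (2*4 + 1.0)*x = 4 + 1.0*(-0.4004 + 0.4213)
x^{k+1} = 0.4468
Step 2: z-update.
Minimize 4*z^2 + 9*z + (1.0/2)*(0.4468 - z - 0.4213)^2
FOC: (2*4 + 1.0)*z = -9 + 1.0*(0.4468 - 0.4213)
z^{k+1} = -0.9972
Step 3: u-update.
u^{k+1} = -0.4213 + 0.4468 + 0.9972 = 1.0226
Step 4: Primal residual = |0.4468 + 0.9972| = 1.4439


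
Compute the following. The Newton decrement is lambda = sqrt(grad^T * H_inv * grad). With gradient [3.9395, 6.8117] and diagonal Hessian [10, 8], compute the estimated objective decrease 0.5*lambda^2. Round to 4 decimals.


Step 1: H is diagonal, so H^(-1) * g = [0.394, 0.8515].
Step 2: g^T H^(-1) g = sum_i g_i^2 / H_ii
  = (3.9395)^2/10 + (6.8117)^2/8
  = 1.552 + 5.7999 = 7.3519
Step 3: Objective decrease = 0.5 * g^T H^(-1) g = 3.6759


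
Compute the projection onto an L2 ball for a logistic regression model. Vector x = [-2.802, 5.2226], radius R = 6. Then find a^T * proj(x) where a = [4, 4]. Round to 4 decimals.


Step 1: Compute ||x|| (intermediates to 6 decimals).
||x|| = sqrt((-2.802)^2 + 5.2226^2) = 5.926783
Step 2: Project.
Since ||x|| <= R, proj = x (no scaling needed).
proj(x) = [-2.802, 5.2226]
Step 3: Dot product.
a^T * proj(x) = 4*(-2.802) + 4*5.2226 = 9.6824


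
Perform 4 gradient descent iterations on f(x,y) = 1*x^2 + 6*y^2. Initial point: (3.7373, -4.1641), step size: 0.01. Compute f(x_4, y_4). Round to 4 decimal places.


Gradient descent on f(x,y) = 1*x^2 + 6*y^2.
Starting point: (3.7373, -4.1641), alpha = 0.01
Step 1: grad_x = 2*1*3.7373 = 7.4746, grad_y = 2*6*-4.1641 = -49.9692
  x_1 = 3.7373 - 0.01*7.4746 = 3.6626
  y_1 = -4.1641 - 0.01*-49.9692 = -3.6644
Step 2: grad_x = 2*1*3.6626 = 7.3251, grad_y = 2*6*-3.6644 = -43.9729
  x_2 = 3.6626 - 0.01*7.3251 = 3.5893
  y_2 = -3.6644 - 0.01*-43.9729 = -3.2247
Step 3: grad_x = 2*1*3.5893 = 7.1786, grad_y = 2*6*-3.2247 = -38.6961
  x_3 = 3.5893 - 0.01*7.1786 = 3.5175
  y_3 = -3.2247 - 0.01*-38.6961 = -2.8377
Step 4: grad_x = 2*1*3.5175 = 7.035, grad_y = 2*6*-2.8377 = -34.0526
  x_4 = 3.5175 - 0.01*7.035 = 3.4472
  y_4 = -2.8377 - 0.01*-34.0526 = -2.4972
f(3.4472, -2.4972) = 1*3.4472^2 + 6*(-2.4972)^2 = 49.2987


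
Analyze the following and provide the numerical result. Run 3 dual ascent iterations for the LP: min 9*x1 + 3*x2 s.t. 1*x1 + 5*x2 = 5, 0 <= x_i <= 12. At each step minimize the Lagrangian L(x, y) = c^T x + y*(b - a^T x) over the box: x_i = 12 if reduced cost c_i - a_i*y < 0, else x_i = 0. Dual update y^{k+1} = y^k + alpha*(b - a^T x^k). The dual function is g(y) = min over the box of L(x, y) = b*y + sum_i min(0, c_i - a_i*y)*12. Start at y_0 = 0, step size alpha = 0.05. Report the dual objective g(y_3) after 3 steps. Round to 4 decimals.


Dual ascent for LP: min 9*x1 + 3*x2, 1*x1 + 5*x2 = 5, 0 <= x_i <= 12
Step 1: y^k = 0.0, reduced costs: (9.0, 3.0)
  x^k = (0.0, 0.0), subgradient = b - a^T x = 5.0
  y^{k+1} = 0.0 + 0.05*5.0 = 0.25
Step 2: y^k = 0.25, reduced costs: (8.75, 1.75)
  x^k = (0.0, 0.0), subgradient = b - a^T x = 5.0
  y^{k+1} = 0.25 + 0.05*5.0 = 0.5
Step 3: y^k = 0.5, reduced costs: (8.5, 0.5)
  x^k = (0.0, 0.0), subgradient = b - a^T x = 5.0
  y^{k+1} = 0.5 + 0.05*5.0 = 0.75
Dual objective at y_3 = 0.75: reduced costs (8.25, -0.75), box minimizer x = (0.0, 12.0)
g(y_3) = b*y + (c1 - a1*y)*x1 + (c2 - a2*y)*x2 = 5*0.75 + 8.25*0.0 + (-0.75)*12.0 = 3.75 + 0.0 - 9.0 = -5.25


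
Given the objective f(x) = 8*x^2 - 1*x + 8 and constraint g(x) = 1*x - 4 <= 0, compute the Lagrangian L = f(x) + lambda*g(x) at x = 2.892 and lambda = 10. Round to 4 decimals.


Step 1: Evaluate f(x).
f(2.892) = 8*2.892^2 - 1*2.892 + 8 = 72.0173
Step 2: Evaluate g(x).
g(2.892) = 1*2.892 - 4 = -1.108
Step 3: Compute Lagrangian.
L = 72.0173 + 10*-1.108 = 60.9373


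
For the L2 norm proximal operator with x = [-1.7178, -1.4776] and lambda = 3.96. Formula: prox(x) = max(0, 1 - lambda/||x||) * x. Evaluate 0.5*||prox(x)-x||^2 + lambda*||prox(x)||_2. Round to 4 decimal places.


Step 1: Compute ||x||.
||x|| = 2.2659
Step 2: Compute scaling factor.
scale = max(0, 1 - 3.96/2.2659) = 0.0
Step 3: prox(x) = [-0.0, -0.0]
||prox(x)|| = 0.0
Step 4: Proximal objective.
0.5*||prox-x||^2 = 2.5671
lambda*||prox|| = 0.0
Total = 2.5671


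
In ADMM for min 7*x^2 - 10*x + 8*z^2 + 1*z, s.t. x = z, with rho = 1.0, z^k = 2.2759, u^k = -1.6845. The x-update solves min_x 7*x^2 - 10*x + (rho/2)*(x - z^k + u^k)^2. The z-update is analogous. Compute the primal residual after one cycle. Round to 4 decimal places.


ADMM iteration with rho = 1.0, z^k = 2.2759, u^k = -1.6845
Step 1: x-update.
Minimize 7*x^2 - 10*x + (1.0/2)*(x - 2.2759 - 1.6845)^2
FOC: (2*7 + 1.0)*x = 10 + 1.0*(2.2759 + 1.6845)
x^{k+1} = 0.9307
Step 2: z-update.
Minimize 8*z^2 + 1*z + (1.0/2)*(0.9307 - z - 1.6845)^2
FOC: (2*8 + 1.0)*z = -1 + 1.0*(0.9307 - 1.6845)
z^{k+1} = -0.1032
Step 3: u-update.
u^{k+1} = -1.6845 + 0.9307 + 0.1032 = -0.6506
Step 4: Primal residual = |0.9307 + 0.1032| = 1.0339


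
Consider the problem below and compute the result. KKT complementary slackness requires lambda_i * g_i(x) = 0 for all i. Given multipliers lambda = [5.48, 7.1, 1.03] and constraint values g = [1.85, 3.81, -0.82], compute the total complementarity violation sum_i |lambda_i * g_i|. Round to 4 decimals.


KKT complementary slackness check:
lambda_1 * g_1 = 5.48 * 1.85 = 10.138
lambda_2 * g_2 = 7.1 * 3.81 = 27.051
lambda_3 * g_3 = 1.03 * -0.82 = -0.8446
Total violation = 10.138 + 27.051 + 0.8446 = 38.0336


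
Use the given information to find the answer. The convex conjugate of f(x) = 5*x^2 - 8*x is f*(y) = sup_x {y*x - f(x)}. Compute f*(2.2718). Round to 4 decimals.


f*(y) = sup_x {y*x - a*x^2 - b*x} = sup_x {(y-b)*x - a*x^2}
FOC: (y - b) - 2a*x = 0 => x* = (y - b)/(2a)
x* = (2.2718 + 8)/(2*5) = 1.0272
f*(2.2718) = (y-b)^2/(4a) = (2.2718 + 8)^2/(4*5)
= 105.5099/20 = 5.2755


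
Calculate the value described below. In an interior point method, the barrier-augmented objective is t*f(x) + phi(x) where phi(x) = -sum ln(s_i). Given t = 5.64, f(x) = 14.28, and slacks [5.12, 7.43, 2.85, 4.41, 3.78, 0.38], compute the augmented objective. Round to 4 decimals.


Step 1: Compute log-barrier.
ln values: [1.6332, 2.0055, 1.0473, 1.4839, 1.3297, -0.9676]
phi = -(1.6332 + 2.0055 + 1.0473 + 1.4839 + 1.3297 - 0.9676) = -6.532
Step 2: Compute augmented objective.
t*f(x) = 5.64*14.28 = 80.5392
Total = 80.5392 - 6.532 = 74.0072


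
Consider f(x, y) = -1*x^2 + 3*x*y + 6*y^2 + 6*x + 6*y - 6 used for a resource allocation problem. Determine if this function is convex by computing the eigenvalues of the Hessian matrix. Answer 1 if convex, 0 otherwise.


The Hessian of f(x,y) = -1*x^2 + 3*x*y + 6*y^2 + 6*x + 6*y - 6 is:
H = [[-2, 3], [3, 12]]
Trace = -2 + 12 = 10
Determinant = -2*12 - (3)^2 = -33
Discriminant = (10)^2 - 4*-33 = 232.0
Eigenvalues: lambda_1 = -2.6158, lambda_2 = 12.6158
The function is not convex.

0


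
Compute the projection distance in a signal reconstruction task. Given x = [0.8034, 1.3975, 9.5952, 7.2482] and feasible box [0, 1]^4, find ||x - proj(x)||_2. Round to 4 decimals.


Project each component onto [0, 1].
clip(0.8034) = 0.8034, clip(1.3975) = 1.0, clip(9.5952) = 1.0, clip(7.2482) = 1.0
Projection = [0.8034, 1.0, 1.0, 1.0]
Squared diffs: [0.0, 0.158, 73.8775, 39.04]
Distance = sqrt(113.0755) = 10.6337


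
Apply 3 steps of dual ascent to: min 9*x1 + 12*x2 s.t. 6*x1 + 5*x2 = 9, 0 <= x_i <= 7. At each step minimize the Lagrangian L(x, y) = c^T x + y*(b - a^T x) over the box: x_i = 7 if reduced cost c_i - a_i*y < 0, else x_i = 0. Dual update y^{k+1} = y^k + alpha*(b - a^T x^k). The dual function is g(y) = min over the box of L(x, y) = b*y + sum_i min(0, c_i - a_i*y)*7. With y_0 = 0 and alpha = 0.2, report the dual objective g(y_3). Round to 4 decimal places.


Dual ascent for LP: min 9*x1 + 12*x2, 6*x1 + 5*x2 = 9, 0 <= x_i <= 7
Step 1: y^k = 0.0, reduced costs: (9.0, 12.0)
  x^k = (0.0, 0.0), subgradient = b - a^T x = 9.0
  y^{k+1} = 0.0 + 0.2*9.0 = 1.8
Step 2: y^k = 1.8, reduced costs: (-1.8, 3.0)
  x^k = (7.0, 0.0), subgradient = b - a^T x = -33.0
  y^{k+1} = 1.8 + 0.2*-33.0 = -4.8
Step 3: y^k = -4.8, reduced costs: (37.8, 36.0)
  x^k = (0.0, 0.0), subgradient = b - a^T x = 9.0
  y^{k+1} = -4.8 + 0.2*9.0 = -3.0
Dual objective at y_3 = -3.0: reduced costs (27.0, 27.0), box minimizer x = (0.0, 0.0)
g(y_3) = b*y + (c1 - a1*y)*x1 + (c2 - a2*y)*x2 = 9*(-3.0) + 27.0*0.0 + 27.0*0.0 = -27.0 + 0.0 + 0.0 = -27.0


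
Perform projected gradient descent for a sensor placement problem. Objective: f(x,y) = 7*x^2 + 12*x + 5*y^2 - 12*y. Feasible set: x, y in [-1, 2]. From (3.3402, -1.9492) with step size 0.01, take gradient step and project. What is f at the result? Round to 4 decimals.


Step 1: Compute gradient at (3.3402, -1.9492).
grad_x = 2*7*3.3402 + 12 = 58.7628
grad_y = 2*5*-1.9492 - 12 = -31.492
Step 2: Gradient step.
x_raw = 3.3402 - 0.01*58.7628 = 2.7526
y_raw = -1.9492 - 0.01*-31.492 = -1.6343
Step 3: Project onto [-1, 2].
x_proj = clip(2.7526) = 2.0
y_proj = clip(-1.6343) = -1.0
Step 4: Evaluate f.
f(2.0, -1.0) = 69.0


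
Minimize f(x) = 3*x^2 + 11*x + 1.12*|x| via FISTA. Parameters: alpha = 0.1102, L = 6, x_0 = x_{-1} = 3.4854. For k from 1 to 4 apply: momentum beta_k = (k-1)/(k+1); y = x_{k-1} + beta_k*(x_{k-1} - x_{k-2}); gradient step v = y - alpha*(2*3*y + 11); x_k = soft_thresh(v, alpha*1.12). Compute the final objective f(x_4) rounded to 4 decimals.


FISTA on f(x) = 3*x^2 + 11*x + 1.12*|x|
L = 6, alpha = 0.1102
Iteration 1: beta = 0.0, y = 3.4854 + 0.0*(3.4854 - 3.4854) = 3.4854
  grad(y) = 31.9124, v = y - alpha*grad = -0.0313
  prox(v) = soft_thresh(-0.0313, 0.1234) = 0.0
Iteration 2: beta = 0.3333, y = 0.0 + 0.3333*(0.0 - 3.4854) = -1.1618
  grad(y) = 4.0292, v = y - alpha*grad = -1.6058
  prox(v) = soft_thresh(-1.6058, 0.1234) = -1.4824
Iteration 3: beta = 0.5, y = -1.4824 + 0.5*(-1.4824 - 0.0) = -2.2236
  grad(y) = -2.3415, v = y - alpha*grad = -1.9656
  prox(v) = soft_thresh(-1.9656, 0.1234) = -1.8421
Iteration 4: beta = 0.6, y = -1.8421 + 0.6*(-1.8421 + 1.4824) = -2.058
  grad(y) = -1.3478, v = y - alpha*grad = -1.9094
  prox(v) = soft_thresh(-1.9094, 0.1234) = -1.786
f(x_4) = 3*(-1.786)^2 + 11*(-1.786) + 1.12*|-1.786| = -8.0763


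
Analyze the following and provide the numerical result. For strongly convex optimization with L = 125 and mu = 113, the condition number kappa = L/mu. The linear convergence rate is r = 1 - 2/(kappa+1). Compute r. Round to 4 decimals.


Step 1: Compute the condition number.
kappa = L/mu = 125/113 = 1.1062
Step 2: Compute the convergence rate.
r = 1 - 2/(kappa + 1) = 1 - 2*mu/(L + mu) = (L - mu)/(L + mu) = 12/238 = 0.0504


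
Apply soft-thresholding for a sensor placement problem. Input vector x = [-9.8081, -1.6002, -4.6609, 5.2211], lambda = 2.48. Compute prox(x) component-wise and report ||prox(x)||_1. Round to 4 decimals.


Soft-thresholding with lambda = 2.48:
prox(-9.8081) = sign(-9.8081)*max(|-9.8081| - 2.48, 0) = -7.3281
prox(-1.6002) = sign(-1.6002)*max(|-1.6002| - 2.48, 0) = 0.0
prox(-4.6609) = sign(-4.6609)*max(|-4.6609| - 2.48, 0) = -2.1809
prox(5.2211) = sign(5.2211)*max(|5.2211| - 2.48, 0) = 2.7411
prox(x) = [-7.3281, 0.0, -2.1809, 2.7411]
||prox(x)||_1 = 7.3281 + 0.0 + 2.1809 + 2.7411 = 12.2501


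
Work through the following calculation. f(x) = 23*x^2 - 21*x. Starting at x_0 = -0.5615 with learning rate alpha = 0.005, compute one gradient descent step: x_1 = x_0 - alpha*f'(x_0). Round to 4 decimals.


We compute the gradient at x_0 and apply the update.
f'(x) = 46*x - 21
f'(-0.5615) = 46*-0.5615 - 21 = -46.829
x_1 = -0.5615 - 0.005*-46.829 = -0.3274


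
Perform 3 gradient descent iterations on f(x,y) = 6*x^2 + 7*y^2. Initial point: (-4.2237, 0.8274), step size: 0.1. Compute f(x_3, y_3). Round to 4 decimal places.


Gradient descent on f(x,y) = 6*x^2 + 7*y^2.
Starting point: (-4.2237, 0.8274), alpha = 0.1
Step 1: grad_x = 2*6*-4.2237 = -50.6844, grad_y = 2*7*0.8274 = 11.5836
  x_1 = -4.2237 - 0.1*-50.6844 = 0.8447
  y_1 = 0.8274 - 0.1*11.5836 = -0.331
Step 2: grad_x = 2*6*0.8447 = 10.1369, grad_y = 2*7*-0.331 = -4.6334
  x_2 = 0.8447 - 0.1*10.1369 = -0.1689
  y_2 = -0.331 - 0.1*-4.6334 = 0.1324
Step 3: grad_x = 2*6*-0.1689 = -2.0274, grad_y = 2*7*0.1324 = 1.8534
  x_3 = -0.1689 - 0.1*-2.0274 = 0.0338
  y_3 = 0.1324 - 0.1*1.8534 = -0.053
f(0.0338, -0.053) = 6*0.0338^2 + 7*(-0.053)^2 = 0.0265


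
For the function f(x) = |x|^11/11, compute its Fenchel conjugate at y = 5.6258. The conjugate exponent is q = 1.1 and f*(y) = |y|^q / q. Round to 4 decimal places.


The conjugate exponent q satisfies 1/p + 1/q = 1.
p = 11, so q = 11/(11 - 1) = 1.1
|y|^q = 5.6258^1.1 = 6.6866
f*(5.6258) = 6.6866 / 1.1 = 6.0787


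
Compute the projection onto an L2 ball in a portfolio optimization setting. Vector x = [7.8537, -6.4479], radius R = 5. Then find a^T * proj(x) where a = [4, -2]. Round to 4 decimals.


Step 1: Compute ||x|| (intermediates to 6 decimals).
||x|| = sqrt(7.8537^2 + (-6.4479)^2) = 10.161497
Step 2: Project.
Since ||x|| > R, scale = R/||x|| = 5/10.161497 = 0.492053, proj(x) = scale * x
proj(x) = [3.864437, -3.172709]
Step 3: Dot product.
a^T * proj(x) = 4*3.864437 - 2*(-3.172709) = 21.8032


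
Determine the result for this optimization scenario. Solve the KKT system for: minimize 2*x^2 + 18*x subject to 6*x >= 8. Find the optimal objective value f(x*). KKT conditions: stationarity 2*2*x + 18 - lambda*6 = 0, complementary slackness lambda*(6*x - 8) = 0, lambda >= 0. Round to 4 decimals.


Step 1: Try lambda = 0 (constraint inactive).
x_unc = -18/(2*2) = -4.5
Check: 6*-4.5 = -27.0 < 8 -- violated!
Step 2: Constraint must be active: 6*x = 8
x* = 8/6 = 4/3 = 1.3333 (rounded; the exact value 4/3 is used below)
lambda = (2*2*(4/3) + 18)/6 = 3.8889
Step 3: Compute optimal value.
f(x*) = 2*(4/3)^2 + 18*(4/3) = 27.5556


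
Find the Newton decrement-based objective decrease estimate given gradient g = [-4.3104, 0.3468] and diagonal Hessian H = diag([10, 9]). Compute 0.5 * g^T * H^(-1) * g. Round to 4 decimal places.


Step 1: H is diagonal, so H^(-1) * g = [-0.431, 0.0385].
Step 2: g^T H^(-1) g = sum_i g_i^2 / H_ii
  = (-4.3104)^2/10 + (0.3468)^2/9
  = 1.858 + 0.0134 = 1.8713
Step 3: Objective decrease = 0.5 * g^T H^(-1) g = 0.9357


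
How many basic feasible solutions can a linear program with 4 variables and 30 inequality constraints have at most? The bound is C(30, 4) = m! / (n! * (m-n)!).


Each vertex corresponds to some choice of n active constraints out of m, so the number of vertices is at most C(m, n) = m! / (n!(m-n)!).
m = 30, n = 4
Numerator: 30 * 29 * 28 * 27
Denominator: 4! = 24
C(30, 4) = 27405


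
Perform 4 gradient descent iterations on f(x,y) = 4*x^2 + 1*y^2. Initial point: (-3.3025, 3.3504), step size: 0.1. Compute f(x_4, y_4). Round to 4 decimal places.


Gradient descent on f(x,y) = 4*x^2 + 1*y^2.
Starting point: (-3.3025, 3.3504), alpha = 0.1
Step 1: grad_x = 2*4*-3.3025 = -26.42, grad_y = 2*1*3.3504 = 6.7008
  x_1 = -3.3025 - 0.1*-26.42 = -0.6605
  y_1 = 3.3504 - 0.1*6.7008 = 2.6803
Step 2: grad_x = 2*4*-0.6605 = -5.284, grad_y = 2*1*2.6803 = 5.3606
  x_2 = -0.6605 - 0.1*-5.284 = -0.1321
  y_2 = 2.6803 - 0.1*5.3606 = 2.1443
Step 3: grad_x = 2*4*-0.1321 = -1.0568, grad_y = 2*1*2.1443 = 4.2885
  x_3 = -0.1321 - 0.1*-1.0568 = -0.0264
  y_3 = 2.1443 - 0.1*4.2885 = 1.7154
Step 4: grad_x = 2*4*-0.0264 = -0.2114, grad_y = 2*1*1.7154 = 3.4308
  x_4 = -0.0264 - 0.1*-0.2114 = -0.0053
  y_4 = 1.7154 - 0.1*3.4308 = 1.3723
f(-0.0053, 1.3723) = 4*(-0.0053)^2 + 1*1.3723^2 = 1.8834


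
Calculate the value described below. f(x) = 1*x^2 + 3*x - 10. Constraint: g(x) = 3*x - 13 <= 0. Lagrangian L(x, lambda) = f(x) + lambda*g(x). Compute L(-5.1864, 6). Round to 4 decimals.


Step 1: Evaluate f(x).
f(-5.1864) = 1*(-5.1864)^2 + 3*(-5.1864) - 10 = 1.3395
Step 2: Evaluate g(x).
g(-5.1864) = 3*-5.1864 - 13 = -28.5592
Step 3: Compute Lagrangian.
L = 1.3395 + 6*-28.5592 = -170.0157


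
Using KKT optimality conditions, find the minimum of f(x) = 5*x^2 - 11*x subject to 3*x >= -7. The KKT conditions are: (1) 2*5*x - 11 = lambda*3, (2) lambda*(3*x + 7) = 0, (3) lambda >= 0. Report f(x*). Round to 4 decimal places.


Step 1: Try lambda = 0 (constraint inactive).
Stationarity: 2*5*x - 11 = 0
x* = 11/(2*5) = 1.1
Check constraint: 3*1.1 = 3.3 >= -7 -- satisfied.
Step 2: Compute optimal value.
f(x*) = 5*1.1^2 - 11*1.1 = -6.05


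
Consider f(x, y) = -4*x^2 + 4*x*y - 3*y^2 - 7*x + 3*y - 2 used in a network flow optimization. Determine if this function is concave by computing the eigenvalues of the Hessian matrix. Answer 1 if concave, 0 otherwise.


The Hessian of f(x,y) = -4*x^2 + 4*x*y - 3*y^2 - 7*x + 3*y - 2 is:
H = [[-8, 4], [4, -6]]
Trace = -8 - 6 = -14
Determinant = -8*-6 - (4)^2 = 32
Discriminant = (-14)^2 - 4*32 = 68.0
Eigenvalues: lambda_1 = -11.1231, lambda_2 = -2.8769
The function is concave.

1
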